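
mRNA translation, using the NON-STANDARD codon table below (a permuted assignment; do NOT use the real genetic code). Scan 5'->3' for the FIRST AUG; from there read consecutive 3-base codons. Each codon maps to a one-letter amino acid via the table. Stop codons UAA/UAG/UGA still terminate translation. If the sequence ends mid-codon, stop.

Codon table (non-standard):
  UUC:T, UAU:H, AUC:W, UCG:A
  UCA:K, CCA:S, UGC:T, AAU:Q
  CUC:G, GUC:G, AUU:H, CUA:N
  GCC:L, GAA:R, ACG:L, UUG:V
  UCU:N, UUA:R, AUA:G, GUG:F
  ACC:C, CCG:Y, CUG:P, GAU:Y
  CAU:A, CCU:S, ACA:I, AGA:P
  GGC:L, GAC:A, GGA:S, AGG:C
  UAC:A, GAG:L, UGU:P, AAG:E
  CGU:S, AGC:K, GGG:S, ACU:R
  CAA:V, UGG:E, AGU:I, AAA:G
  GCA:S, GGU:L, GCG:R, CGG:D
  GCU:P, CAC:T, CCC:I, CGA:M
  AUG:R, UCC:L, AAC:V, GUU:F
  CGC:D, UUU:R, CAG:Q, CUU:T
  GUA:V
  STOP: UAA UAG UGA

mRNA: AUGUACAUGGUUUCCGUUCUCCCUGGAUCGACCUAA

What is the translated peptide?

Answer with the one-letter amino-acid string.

Answer: RARFLFGSSAC

Derivation:
start AUG at pos 0
pos 0: AUG -> R; peptide=R
pos 3: UAC -> A; peptide=RA
pos 6: AUG -> R; peptide=RAR
pos 9: GUU -> F; peptide=RARF
pos 12: UCC -> L; peptide=RARFL
pos 15: GUU -> F; peptide=RARFLF
pos 18: CUC -> G; peptide=RARFLFG
pos 21: CCU -> S; peptide=RARFLFGS
pos 24: GGA -> S; peptide=RARFLFGSS
pos 27: UCG -> A; peptide=RARFLFGSSA
pos 30: ACC -> C; peptide=RARFLFGSSAC
pos 33: UAA -> STOP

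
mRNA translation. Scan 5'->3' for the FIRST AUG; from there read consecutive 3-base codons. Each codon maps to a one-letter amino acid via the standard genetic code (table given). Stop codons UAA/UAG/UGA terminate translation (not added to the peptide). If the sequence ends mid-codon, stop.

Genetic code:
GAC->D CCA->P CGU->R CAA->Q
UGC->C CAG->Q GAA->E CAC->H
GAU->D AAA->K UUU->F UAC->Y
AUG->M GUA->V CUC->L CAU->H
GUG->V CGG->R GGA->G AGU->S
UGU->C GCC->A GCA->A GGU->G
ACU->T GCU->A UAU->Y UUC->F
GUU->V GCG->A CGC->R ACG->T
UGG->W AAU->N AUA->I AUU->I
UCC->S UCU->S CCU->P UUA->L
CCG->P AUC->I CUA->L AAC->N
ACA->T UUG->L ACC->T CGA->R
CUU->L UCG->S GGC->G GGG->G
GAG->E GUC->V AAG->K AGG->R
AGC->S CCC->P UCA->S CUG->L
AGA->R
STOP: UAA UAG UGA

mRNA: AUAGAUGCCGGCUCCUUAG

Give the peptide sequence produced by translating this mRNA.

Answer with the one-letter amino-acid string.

start AUG at pos 4
pos 4: AUG -> M; peptide=M
pos 7: CCG -> P; peptide=MP
pos 10: GCU -> A; peptide=MPA
pos 13: CCU -> P; peptide=MPAP
pos 16: UAG -> STOP

Answer: MPAP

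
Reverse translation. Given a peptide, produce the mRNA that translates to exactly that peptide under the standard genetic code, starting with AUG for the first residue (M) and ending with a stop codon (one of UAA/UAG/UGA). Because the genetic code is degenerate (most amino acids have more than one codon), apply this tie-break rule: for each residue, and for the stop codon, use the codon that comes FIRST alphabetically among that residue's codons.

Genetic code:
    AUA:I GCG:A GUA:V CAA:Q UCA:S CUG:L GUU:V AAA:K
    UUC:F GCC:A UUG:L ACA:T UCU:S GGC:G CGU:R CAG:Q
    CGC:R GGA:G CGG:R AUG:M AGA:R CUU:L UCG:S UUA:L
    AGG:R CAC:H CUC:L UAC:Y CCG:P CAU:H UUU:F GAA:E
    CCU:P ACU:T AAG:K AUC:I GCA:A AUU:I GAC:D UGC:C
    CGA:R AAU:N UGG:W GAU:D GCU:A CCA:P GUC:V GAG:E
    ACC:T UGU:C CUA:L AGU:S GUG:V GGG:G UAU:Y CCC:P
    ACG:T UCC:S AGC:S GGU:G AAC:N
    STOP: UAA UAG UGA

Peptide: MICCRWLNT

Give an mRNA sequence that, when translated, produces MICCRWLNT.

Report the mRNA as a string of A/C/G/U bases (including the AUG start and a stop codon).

residue 1: M -> AUG (start codon)
residue 2: I codons sorted = AUA,AUC,AUU -> pick first = AUA
residue 3: C codons sorted = UGC,UGU -> pick first = UGC
residue 4: C codons sorted = UGC,UGU -> pick first = UGC
residue 5: R codons sorted = AGA,AGG,CGA,CGC,CGG,CGU -> pick first = AGA
residue 6: W -> UGG (only codon)
residue 7: L codons sorted = CUA,CUC,CUG,CUU,UUA,UUG -> pick first = CUA
residue 8: N codons sorted = AAC,AAU -> pick first = AAC
residue 9: T codons sorted = ACA,ACC,ACG,ACU -> pick first = ACA
terminator: stop codons sorted = UAA,UAG,UGA -> pick first = UAA

Answer: mRNA: AUGAUAUGCUGCAGAUGGCUAAACACAUAA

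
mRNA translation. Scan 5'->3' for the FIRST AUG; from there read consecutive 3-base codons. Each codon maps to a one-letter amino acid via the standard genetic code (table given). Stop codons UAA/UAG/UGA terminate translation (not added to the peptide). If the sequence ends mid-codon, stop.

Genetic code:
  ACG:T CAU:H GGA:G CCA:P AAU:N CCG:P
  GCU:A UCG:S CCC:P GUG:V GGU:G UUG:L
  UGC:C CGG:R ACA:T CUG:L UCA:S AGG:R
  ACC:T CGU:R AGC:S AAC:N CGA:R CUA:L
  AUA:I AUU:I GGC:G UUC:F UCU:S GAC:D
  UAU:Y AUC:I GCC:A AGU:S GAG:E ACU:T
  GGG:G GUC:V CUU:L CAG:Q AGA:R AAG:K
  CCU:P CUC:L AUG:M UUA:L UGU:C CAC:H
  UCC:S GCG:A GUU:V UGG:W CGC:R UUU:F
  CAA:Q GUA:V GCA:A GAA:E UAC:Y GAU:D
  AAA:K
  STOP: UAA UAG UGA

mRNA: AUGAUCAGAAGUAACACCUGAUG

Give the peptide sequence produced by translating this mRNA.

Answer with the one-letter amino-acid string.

start AUG at pos 0
pos 0: AUG -> M; peptide=M
pos 3: AUC -> I; peptide=MI
pos 6: AGA -> R; peptide=MIR
pos 9: AGU -> S; peptide=MIRS
pos 12: AAC -> N; peptide=MIRSN
pos 15: ACC -> T; peptide=MIRSNT
pos 18: UGA -> STOP

Answer: MIRSNT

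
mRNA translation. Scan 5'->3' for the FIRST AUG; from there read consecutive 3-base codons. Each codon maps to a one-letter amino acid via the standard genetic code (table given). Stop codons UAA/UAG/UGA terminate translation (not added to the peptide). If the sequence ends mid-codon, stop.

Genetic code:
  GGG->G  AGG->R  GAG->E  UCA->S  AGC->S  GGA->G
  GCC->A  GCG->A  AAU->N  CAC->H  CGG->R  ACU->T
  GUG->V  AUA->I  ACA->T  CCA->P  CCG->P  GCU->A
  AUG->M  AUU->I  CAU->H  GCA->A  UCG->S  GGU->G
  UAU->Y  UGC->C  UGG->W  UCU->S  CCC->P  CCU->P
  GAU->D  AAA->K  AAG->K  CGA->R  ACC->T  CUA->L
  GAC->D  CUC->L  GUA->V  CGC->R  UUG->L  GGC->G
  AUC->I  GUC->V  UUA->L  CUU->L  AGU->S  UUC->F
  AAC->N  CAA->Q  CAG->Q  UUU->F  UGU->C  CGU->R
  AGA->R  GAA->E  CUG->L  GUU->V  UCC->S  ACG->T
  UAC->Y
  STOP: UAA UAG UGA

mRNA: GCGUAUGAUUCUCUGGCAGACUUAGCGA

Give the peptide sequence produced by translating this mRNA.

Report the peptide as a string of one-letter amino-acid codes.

start AUG at pos 4
pos 4: AUG -> M; peptide=M
pos 7: AUU -> I; peptide=MI
pos 10: CUC -> L; peptide=MIL
pos 13: UGG -> W; peptide=MILW
pos 16: CAG -> Q; peptide=MILWQ
pos 19: ACU -> T; peptide=MILWQT
pos 22: UAG -> STOP

Answer: MILWQT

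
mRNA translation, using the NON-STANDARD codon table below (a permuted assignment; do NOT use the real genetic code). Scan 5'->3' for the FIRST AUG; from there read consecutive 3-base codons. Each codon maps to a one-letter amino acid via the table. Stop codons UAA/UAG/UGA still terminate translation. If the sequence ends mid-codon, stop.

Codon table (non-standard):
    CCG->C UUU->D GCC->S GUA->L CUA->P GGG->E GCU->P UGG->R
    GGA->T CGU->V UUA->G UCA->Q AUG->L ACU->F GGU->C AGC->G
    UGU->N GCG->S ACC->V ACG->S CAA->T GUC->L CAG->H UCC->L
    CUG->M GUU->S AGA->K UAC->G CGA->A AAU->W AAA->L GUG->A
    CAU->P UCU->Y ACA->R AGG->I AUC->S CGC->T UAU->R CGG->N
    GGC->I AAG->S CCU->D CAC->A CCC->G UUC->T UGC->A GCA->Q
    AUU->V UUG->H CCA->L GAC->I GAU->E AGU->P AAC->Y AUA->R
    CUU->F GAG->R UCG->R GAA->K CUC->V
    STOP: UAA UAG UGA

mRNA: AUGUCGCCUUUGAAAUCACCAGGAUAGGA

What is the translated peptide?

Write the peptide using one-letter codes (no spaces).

Answer: LRDHLQLT

Derivation:
start AUG at pos 0
pos 0: AUG -> L; peptide=L
pos 3: UCG -> R; peptide=LR
pos 6: CCU -> D; peptide=LRD
pos 9: UUG -> H; peptide=LRDH
pos 12: AAA -> L; peptide=LRDHL
pos 15: UCA -> Q; peptide=LRDHLQ
pos 18: CCA -> L; peptide=LRDHLQL
pos 21: GGA -> T; peptide=LRDHLQLT
pos 24: UAG -> STOP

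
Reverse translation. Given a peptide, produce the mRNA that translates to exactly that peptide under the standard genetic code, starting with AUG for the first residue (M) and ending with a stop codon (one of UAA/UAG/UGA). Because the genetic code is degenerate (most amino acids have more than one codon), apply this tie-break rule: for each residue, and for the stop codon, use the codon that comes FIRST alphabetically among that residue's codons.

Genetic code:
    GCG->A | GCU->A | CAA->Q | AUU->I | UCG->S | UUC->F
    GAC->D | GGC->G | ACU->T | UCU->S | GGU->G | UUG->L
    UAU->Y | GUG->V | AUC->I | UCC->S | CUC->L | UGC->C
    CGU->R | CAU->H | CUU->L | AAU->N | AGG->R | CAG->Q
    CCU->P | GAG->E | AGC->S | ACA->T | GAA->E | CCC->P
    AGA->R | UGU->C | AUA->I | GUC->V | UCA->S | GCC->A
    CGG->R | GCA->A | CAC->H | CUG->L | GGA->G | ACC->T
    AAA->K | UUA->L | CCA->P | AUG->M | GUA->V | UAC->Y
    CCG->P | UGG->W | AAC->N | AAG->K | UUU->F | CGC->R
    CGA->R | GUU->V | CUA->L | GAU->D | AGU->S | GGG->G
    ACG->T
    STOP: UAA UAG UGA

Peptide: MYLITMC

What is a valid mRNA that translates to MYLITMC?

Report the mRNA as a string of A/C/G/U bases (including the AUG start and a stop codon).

Answer: mRNA: AUGUACCUAAUAACAAUGUGCUAA

Derivation:
residue 1: M -> AUG (start codon)
residue 2: Y codons sorted = UAC,UAU -> pick first = UAC
residue 3: L codons sorted = CUA,CUC,CUG,CUU,UUA,UUG -> pick first = CUA
residue 4: I codons sorted = AUA,AUC,AUU -> pick first = AUA
residue 5: T codons sorted = ACA,ACC,ACG,ACU -> pick first = ACA
residue 6: M -> AUG (only codon)
residue 7: C codons sorted = UGC,UGU -> pick first = UGC
terminator: stop codons sorted = UAA,UAG,UGA -> pick first = UAA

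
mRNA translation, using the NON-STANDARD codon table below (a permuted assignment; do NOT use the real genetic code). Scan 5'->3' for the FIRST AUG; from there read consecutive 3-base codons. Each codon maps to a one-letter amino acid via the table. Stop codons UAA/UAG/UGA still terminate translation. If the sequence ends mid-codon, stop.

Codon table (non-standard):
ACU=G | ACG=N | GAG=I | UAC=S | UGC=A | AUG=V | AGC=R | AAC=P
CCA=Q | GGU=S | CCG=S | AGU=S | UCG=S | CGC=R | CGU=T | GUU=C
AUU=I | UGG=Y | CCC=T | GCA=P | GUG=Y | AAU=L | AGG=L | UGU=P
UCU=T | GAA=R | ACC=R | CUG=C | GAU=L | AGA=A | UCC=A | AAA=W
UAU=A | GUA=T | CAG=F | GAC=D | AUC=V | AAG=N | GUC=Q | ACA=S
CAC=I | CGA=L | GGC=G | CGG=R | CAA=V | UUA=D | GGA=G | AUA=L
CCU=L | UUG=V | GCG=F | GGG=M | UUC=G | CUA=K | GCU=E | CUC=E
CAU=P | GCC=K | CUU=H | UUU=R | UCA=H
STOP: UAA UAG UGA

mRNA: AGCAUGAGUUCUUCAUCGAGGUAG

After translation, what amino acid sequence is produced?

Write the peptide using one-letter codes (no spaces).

Answer: VSTHSL

Derivation:
start AUG at pos 3
pos 3: AUG -> V; peptide=V
pos 6: AGU -> S; peptide=VS
pos 9: UCU -> T; peptide=VST
pos 12: UCA -> H; peptide=VSTH
pos 15: UCG -> S; peptide=VSTHS
pos 18: AGG -> L; peptide=VSTHSL
pos 21: UAG -> STOP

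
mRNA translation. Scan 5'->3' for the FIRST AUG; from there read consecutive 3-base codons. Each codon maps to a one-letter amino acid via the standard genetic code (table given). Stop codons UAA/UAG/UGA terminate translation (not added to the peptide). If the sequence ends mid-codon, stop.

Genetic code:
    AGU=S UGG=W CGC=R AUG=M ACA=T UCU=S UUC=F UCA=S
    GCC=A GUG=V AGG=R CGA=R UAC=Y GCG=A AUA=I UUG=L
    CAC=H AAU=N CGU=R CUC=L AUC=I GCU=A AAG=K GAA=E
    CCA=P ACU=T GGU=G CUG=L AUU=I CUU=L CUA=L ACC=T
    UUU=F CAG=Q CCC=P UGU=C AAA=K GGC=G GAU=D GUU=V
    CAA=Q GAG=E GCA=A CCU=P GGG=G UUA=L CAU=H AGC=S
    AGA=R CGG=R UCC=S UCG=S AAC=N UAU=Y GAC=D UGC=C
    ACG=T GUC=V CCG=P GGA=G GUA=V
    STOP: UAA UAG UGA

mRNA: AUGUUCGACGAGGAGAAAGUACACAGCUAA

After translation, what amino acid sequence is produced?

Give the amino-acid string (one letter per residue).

Answer: MFDEEKVHS

Derivation:
start AUG at pos 0
pos 0: AUG -> M; peptide=M
pos 3: UUC -> F; peptide=MF
pos 6: GAC -> D; peptide=MFD
pos 9: GAG -> E; peptide=MFDE
pos 12: GAG -> E; peptide=MFDEE
pos 15: AAA -> K; peptide=MFDEEK
pos 18: GUA -> V; peptide=MFDEEKV
pos 21: CAC -> H; peptide=MFDEEKVH
pos 24: AGC -> S; peptide=MFDEEKVHS
pos 27: UAA -> STOP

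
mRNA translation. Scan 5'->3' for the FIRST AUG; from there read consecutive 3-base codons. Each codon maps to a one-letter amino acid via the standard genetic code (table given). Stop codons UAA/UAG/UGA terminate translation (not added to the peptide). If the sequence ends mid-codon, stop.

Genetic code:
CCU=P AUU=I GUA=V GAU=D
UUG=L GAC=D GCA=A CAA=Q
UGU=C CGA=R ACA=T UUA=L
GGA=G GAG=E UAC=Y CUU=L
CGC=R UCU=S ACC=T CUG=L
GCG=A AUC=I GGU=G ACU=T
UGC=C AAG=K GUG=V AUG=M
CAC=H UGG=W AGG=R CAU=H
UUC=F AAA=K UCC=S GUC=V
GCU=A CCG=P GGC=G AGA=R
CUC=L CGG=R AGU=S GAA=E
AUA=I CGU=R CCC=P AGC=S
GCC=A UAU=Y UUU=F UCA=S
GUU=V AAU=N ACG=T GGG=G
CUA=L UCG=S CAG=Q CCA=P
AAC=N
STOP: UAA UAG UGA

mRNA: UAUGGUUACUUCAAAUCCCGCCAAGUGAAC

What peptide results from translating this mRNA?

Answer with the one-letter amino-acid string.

Answer: MVTSNPAK

Derivation:
start AUG at pos 1
pos 1: AUG -> M; peptide=M
pos 4: GUU -> V; peptide=MV
pos 7: ACU -> T; peptide=MVT
pos 10: UCA -> S; peptide=MVTS
pos 13: AAU -> N; peptide=MVTSN
pos 16: CCC -> P; peptide=MVTSNP
pos 19: GCC -> A; peptide=MVTSNPA
pos 22: AAG -> K; peptide=MVTSNPAK
pos 25: UGA -> STOP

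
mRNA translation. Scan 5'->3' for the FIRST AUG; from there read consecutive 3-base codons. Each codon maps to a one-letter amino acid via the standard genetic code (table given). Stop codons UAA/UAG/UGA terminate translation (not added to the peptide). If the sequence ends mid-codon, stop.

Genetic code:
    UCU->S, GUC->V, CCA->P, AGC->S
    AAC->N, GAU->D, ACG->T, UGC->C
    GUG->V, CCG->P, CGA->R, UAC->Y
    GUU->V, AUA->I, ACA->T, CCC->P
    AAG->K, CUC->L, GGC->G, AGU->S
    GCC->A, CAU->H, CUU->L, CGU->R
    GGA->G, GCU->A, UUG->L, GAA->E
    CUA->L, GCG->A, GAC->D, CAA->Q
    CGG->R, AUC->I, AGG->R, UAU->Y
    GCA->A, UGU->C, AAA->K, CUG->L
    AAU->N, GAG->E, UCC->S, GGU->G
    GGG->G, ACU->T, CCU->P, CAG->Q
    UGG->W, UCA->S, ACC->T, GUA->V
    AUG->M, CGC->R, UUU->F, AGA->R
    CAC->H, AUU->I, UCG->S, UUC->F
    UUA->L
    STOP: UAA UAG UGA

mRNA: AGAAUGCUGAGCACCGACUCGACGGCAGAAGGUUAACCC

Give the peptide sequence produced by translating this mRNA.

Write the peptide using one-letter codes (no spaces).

start AUG at pos 3
pos 3: AUG -> M; peptide=M
pos 6: CUG -> L; peptide=ML
pos 9: AGC -> S; peptide=MLS
pos 12: ACC -> T; peptide=MLST
pos 15: GAC -> D; peptide=MLSTD
pos 18: UCG -> S; peptide=MLSTDS
pos 21: ACG -> T; peptide=MLSTDST
pos 24: GCA -> A; peptide=MLSTDSTA
pos 27: GAA -> E; peptide=MLSTDSTAE
pos 30: GGU -> G; peptide=MLSTDSTAEG
pos 33: UAA -> STOP

Answer: MLSTDSTAEG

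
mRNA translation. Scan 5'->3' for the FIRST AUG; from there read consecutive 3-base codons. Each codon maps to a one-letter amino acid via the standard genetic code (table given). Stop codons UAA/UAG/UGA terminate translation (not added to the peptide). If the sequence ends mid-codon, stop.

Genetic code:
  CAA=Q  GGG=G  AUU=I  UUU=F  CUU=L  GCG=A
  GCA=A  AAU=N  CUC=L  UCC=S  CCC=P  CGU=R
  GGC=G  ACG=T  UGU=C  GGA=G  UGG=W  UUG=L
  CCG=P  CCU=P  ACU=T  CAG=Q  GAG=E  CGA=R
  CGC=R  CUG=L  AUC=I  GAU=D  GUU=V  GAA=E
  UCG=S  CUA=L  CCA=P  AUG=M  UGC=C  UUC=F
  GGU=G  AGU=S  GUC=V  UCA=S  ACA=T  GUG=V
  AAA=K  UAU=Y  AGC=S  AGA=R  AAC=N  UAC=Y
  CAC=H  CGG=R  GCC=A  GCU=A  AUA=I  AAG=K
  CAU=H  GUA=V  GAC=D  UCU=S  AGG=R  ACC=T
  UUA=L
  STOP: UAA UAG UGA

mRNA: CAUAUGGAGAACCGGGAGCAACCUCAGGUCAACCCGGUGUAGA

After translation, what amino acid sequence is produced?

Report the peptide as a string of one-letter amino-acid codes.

Answer: MENREQPQVNPV

Derivation:
start AUG at pos 3
pos 3: AUG -> M; peptide=M
pos 6: GAG -> E; peptide=ME
pos 9: AAC -> N; peptide=MEN
pos 12: CGG -> R; peptide=MENR
pos 15: GAG -> E; peptide=MENRE
pos 18: CAA -> Q; peptide=MENREQ
pos 21: CCU -> P; peptide=MENREQP
pos 24: CAG -> Q; peptide=MENREQPQ
pos 27: GUC -> V; peptide=MENREQPQV
pos 30: AAC -> N; peptide=MENREQPQVN
pos 33: CCG -> P; peptide=MENREQPQVNP
pos 36: GUG -> V; peptide=MENREQPQVNPV
pos 39: UAG -> STOP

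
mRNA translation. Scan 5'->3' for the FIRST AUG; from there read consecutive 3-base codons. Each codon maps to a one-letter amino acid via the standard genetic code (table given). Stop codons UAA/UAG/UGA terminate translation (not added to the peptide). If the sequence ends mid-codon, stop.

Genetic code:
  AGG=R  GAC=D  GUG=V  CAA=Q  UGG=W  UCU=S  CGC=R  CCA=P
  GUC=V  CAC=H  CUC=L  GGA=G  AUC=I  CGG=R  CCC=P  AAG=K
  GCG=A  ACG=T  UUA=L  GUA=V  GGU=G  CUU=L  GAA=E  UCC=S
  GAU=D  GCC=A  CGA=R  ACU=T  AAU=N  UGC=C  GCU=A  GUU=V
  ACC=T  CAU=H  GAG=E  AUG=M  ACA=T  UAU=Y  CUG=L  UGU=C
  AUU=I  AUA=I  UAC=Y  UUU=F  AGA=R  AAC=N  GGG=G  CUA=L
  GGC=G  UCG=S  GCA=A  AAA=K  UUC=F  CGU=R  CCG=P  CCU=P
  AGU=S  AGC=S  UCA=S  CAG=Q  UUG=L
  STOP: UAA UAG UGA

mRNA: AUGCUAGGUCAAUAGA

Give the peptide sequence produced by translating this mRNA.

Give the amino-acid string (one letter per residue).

Answer: MLGQ

Derivation:
start AUG at pos 0
pos 0: AUG -> M; peptide=M
pos 3: CUA -> L; peptide=ML
pos 6: GGU -> G; peptide=MLG
pos 9: CAA -> Q; peptide=MLGQ
pos 12: UAG -> STOP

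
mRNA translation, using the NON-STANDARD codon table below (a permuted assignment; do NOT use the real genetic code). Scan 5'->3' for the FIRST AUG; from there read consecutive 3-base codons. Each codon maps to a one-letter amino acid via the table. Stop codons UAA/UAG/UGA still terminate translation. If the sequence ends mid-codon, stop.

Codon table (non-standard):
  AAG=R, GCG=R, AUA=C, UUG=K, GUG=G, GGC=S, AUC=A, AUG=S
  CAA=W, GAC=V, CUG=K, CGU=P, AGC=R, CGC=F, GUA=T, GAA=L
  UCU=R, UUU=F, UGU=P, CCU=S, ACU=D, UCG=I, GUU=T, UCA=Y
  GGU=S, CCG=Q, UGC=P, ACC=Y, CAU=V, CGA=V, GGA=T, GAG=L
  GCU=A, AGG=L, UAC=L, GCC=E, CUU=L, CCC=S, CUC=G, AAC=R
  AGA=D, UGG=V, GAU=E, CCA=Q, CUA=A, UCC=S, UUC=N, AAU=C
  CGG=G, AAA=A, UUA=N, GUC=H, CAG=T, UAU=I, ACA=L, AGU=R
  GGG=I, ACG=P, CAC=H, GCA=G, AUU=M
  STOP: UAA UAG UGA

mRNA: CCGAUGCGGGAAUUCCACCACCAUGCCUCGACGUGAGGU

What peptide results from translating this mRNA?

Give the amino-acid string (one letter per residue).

Answer: SGLNHHVEIP

Derivation:
start AUG at pos 3
pos 3: AUG -> S; peptide=S
pos 6: CGG -> G; peptide=SG
pos 9: GAA -> L; peptide=SGL
pos 12: UUC -> N; peptide=SGLN
pos 15: CAC -> H; peptide=SGLNH
pos 18: CAC -> H; peptide=SGLNHH
pos 21: CAU -> V; peptide=SGLNHHV
pos 24: GCC -> E; peptide=SGLNHHVE
pos 27: UCG -> I; peptide=SGLNHHVEI
pos 30: ACG -> P; peptide=SGLNHHVEIP
pos 33: UGA -> STOP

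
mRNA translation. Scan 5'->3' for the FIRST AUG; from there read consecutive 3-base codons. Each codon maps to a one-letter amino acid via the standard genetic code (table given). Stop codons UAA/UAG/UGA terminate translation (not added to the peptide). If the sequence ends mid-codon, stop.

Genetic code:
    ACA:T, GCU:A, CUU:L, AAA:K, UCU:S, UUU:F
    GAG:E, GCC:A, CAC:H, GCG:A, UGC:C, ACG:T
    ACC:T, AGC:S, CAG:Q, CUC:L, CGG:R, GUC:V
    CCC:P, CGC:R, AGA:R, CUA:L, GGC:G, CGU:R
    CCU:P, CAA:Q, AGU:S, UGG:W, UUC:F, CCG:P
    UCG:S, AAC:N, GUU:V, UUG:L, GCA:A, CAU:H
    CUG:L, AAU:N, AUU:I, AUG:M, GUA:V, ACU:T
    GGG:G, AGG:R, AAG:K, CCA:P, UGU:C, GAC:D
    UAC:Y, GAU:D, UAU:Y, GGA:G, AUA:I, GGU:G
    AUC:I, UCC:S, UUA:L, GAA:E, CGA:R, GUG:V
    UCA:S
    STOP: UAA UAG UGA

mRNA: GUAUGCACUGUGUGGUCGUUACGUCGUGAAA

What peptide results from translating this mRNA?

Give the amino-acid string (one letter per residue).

Answer: MHCVVVTS

Derivation:
start AUG at pos 2
pos 2: AUG -> M; peptide=M
pos 5: CAC -> H; peptide=MH
pos 8: UGU -> C; peptide=MHC
pos 11: GUG -> V; peptide=MHCV
pos 14: GUC -> V; peptide=MHCVV
pos 17: GUU -> V; peptide=MHCVVV
pos 20: ACG -> T; peptide=MHCVVVT
pos 23: UCG -> S; peptide=MHCVVVTS
pos 26: UGA -> STOP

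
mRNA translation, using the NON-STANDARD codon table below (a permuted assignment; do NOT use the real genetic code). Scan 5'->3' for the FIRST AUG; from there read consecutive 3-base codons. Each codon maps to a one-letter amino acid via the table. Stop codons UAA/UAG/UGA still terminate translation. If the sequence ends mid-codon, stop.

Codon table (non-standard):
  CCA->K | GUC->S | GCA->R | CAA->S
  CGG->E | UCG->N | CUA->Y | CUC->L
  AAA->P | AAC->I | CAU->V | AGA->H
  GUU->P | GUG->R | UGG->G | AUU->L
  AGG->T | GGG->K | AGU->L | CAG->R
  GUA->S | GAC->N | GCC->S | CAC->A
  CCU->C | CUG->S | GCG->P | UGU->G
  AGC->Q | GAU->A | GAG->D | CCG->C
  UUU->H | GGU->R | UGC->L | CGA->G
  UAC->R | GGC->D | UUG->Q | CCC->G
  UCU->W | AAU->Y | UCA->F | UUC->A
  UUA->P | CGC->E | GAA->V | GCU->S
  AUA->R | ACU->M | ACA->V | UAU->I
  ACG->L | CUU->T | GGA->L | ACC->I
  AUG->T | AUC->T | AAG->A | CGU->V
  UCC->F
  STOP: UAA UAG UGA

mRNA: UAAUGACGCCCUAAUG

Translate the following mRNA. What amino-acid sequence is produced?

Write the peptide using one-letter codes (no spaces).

start AUG at pos 2
pos 2: AUG -> T; peptide=T
pos 5: ACG -> L; peptide=TL
pos 8: CCC -> G; peptide=TLG
pos 11: UAA -> STOP

Answer: TLG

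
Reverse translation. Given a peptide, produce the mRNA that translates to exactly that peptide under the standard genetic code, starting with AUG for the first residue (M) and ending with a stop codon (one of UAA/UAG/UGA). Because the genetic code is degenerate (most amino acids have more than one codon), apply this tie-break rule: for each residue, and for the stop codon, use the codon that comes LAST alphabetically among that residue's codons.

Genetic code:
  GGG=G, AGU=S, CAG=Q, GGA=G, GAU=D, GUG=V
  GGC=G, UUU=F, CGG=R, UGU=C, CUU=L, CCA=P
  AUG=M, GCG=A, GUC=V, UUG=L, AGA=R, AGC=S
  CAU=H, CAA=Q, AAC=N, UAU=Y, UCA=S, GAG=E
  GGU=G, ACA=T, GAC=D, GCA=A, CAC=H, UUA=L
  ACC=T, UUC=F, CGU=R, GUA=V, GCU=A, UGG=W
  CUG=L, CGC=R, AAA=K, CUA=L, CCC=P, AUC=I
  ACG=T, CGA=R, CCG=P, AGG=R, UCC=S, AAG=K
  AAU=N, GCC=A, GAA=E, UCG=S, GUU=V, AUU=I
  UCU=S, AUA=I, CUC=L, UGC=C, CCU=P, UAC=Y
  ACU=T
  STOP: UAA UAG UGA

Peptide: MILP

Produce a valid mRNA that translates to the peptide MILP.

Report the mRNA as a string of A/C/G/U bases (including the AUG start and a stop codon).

Answer: mRNA: AUGAUUUUGCCUUGA

Derivation:
residue 1: M -> AUG (start codon)
residue 2: I codons sorted = AUA,AUC,AUU -> pick last = AUU
residue 3: L codons sorted = CUA,CUC,CUG,CUU,UUA,UUG -> pick last = UUG
residue 4: P codons sorted = CCA,CCC,CCG,CCU -> pick last = CCU
terminator: stop codons sorted = UAA,UAG,UGA -> pick last = UGA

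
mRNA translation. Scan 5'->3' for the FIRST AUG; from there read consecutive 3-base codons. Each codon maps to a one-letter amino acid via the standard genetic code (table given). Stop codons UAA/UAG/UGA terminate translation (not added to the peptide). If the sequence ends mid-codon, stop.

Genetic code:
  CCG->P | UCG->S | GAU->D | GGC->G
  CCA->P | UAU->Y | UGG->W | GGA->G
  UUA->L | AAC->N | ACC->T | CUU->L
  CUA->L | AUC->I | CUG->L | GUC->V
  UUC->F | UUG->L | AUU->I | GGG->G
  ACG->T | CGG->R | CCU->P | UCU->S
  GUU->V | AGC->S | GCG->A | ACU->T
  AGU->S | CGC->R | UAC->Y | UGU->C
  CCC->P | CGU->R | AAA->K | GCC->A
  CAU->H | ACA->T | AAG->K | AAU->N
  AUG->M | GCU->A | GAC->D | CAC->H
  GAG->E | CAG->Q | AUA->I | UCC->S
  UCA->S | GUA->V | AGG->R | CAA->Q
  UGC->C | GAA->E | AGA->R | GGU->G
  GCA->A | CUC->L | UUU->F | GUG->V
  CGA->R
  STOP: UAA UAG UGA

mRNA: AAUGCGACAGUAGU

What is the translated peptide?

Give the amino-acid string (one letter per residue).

start AUG at pos 1
pos 1: AUG -> M; peptide=M
pos 4: CGA -> R; peptide=MR
pos 7: CAG -> Q; peptide=MRQ
pos 10: UAG -> STOP

Answer: MRQ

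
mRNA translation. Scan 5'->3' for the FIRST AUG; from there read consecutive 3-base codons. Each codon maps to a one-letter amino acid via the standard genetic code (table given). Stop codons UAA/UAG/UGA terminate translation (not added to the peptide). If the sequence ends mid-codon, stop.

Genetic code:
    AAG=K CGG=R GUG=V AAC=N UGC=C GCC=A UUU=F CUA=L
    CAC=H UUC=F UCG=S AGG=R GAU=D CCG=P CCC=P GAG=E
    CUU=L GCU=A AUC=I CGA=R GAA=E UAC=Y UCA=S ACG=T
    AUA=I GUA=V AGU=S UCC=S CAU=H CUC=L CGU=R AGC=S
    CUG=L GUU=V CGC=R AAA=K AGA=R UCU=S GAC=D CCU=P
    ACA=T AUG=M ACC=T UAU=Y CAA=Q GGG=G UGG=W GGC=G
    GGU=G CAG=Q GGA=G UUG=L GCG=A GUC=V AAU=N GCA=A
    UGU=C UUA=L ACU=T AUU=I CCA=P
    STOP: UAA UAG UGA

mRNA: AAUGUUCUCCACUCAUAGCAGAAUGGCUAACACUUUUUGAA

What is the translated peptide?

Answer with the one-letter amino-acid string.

start AUG at pos 1
pos 1: AUG -> M; peptide=M
pos 4: UUC -> F; peptide=MF
pos 7: UCC -> S; peptide=MFS
pos 10: ACU -> T; peptide=MFST
pos 13: CAU -> H; peptide=MFSTH
pos 16: AGC -> S; peptide=MFSTHS
pos 19: AGA -> R; peptide=MFSTHSR
pos 22: AUG -> M; peptide=MFSTHSRM
pos 25: GCU -> A; peptide=MFSTHSRMA
pos 28: AAC -> N; peptide=MFSTHSRMAN
pos 31: ACU -> T; peptide=MFSTHSRMANT
pos 34: UUU -> F; peptide=MFSTHSRMANTF
pos 37: UGA -> STOP

Answer: MFSTHSRMANTF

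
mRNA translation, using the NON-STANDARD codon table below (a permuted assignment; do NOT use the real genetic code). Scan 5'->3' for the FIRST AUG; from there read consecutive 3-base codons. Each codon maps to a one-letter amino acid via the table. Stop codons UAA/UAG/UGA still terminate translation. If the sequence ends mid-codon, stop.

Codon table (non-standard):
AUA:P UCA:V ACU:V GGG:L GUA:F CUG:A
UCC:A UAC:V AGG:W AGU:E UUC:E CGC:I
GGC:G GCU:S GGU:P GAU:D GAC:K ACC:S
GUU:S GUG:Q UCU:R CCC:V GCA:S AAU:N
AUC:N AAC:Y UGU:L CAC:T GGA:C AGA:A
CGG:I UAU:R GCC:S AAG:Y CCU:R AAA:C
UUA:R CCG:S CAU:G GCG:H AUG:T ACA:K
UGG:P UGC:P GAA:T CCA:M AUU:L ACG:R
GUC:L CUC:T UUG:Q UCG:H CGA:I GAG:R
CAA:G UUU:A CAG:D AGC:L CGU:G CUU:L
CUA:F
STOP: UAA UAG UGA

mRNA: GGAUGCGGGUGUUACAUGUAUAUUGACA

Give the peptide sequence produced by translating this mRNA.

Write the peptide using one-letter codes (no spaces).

Answer: TIQRGFR

Derivation:
start AUG at pos 2
pos 2: AUG -> T; peptide=T
pos 5: CGG -> I; peptide=TI
pos 8: GUG -> Q; peptide=TIQ
pos 11: UUA -> R; peptide=TIQR
pos 14: CAU -> G; peptide=TIQRG
pos 17: GUA -> F; peptide=TIQRGF
pos 20: UAU -> R; peptide=TIQRGFR
pos 23: UGA -> STOP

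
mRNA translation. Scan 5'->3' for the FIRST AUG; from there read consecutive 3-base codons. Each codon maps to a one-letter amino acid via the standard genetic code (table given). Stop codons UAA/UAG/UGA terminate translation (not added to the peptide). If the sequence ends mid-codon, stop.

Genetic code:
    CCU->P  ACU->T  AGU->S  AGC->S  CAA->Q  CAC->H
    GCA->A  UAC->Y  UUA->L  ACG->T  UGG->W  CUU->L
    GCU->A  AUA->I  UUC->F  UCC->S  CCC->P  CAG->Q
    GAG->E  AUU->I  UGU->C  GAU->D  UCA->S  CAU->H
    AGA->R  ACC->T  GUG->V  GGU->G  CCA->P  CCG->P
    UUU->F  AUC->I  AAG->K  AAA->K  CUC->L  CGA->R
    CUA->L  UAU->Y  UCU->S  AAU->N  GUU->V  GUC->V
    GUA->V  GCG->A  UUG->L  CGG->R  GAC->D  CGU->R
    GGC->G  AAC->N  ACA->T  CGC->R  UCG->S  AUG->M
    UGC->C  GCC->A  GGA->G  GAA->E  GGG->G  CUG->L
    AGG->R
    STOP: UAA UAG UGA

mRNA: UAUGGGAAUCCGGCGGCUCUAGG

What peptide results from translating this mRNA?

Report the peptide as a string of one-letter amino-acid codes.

Answer: MGIRRL

Derivation:
start AUG at pos 1
pos 1: AUG -> M; peptide=M
pos 4: GGA -> G; peptide=MG
pos 7: AUC -> I; peptide=MGI
pos 10: CGG -> R; peptide=MGIR
pos 13: CGG -> R; peptide=MGIRR
pos 16: CUC -> L; peptide=MGIRRL
pos 19: UAG -> STOP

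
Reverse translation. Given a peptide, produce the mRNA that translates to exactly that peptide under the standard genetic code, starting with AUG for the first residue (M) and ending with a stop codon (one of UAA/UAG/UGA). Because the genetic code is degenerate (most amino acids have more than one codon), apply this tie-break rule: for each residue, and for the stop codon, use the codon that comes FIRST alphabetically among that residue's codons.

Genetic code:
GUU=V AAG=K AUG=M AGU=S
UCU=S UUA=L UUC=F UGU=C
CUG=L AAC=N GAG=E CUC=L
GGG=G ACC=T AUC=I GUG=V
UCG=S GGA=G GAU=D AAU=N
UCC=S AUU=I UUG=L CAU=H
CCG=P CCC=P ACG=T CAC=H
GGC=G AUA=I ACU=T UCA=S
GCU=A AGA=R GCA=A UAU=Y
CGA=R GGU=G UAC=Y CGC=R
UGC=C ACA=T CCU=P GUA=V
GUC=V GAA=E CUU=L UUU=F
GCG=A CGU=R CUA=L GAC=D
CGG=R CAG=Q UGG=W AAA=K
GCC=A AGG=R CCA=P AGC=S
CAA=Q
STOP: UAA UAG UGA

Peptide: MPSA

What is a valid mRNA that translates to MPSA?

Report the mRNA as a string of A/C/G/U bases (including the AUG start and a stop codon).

residue 1: M -> AUG (start codon)
residue 2: P codons sorted = CCA,CCC,CCG,CCU -> pick first = CCA
residue 3: S codons sorted = AGC,AGU,UCA,UCC,UCG,UCU -> pick first = AGC
residue 4: A codons sorted = GCA,GCC,GCG,GCU -> pick first = GCA
terminator: stop codons sorted = UAA,UAG,UGA -> pick first = UAA

Answer: mRNA: AUGCCAAGCGCAUAA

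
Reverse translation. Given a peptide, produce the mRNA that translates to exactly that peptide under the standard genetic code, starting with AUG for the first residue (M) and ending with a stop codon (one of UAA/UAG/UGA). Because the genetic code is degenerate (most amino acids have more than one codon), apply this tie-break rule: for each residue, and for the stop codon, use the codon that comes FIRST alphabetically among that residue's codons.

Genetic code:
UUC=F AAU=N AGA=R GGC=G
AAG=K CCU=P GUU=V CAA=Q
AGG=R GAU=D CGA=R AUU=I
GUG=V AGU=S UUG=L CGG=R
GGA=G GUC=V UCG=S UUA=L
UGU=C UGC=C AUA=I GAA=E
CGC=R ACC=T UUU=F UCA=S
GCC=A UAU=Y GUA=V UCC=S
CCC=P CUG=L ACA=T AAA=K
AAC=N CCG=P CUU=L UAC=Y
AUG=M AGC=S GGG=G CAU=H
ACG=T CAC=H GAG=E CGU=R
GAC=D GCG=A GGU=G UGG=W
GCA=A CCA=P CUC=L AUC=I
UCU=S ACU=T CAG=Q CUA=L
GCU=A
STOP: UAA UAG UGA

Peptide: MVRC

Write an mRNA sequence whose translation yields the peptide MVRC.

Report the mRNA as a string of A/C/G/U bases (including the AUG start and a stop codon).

residue 1: M -> AUG (start codon)
residue 2: V codons sorted = GUA,GUC,GUG,GUU -> pick first = GUA
residue 3: R codons sorted = AGA,AGG,CGA,CGC,CGG,CGU -> pick first = AGA
residue 4: C codons sorted = UGC,UGU -> pick first = UGC
terminator: stop codons sorted = UAA,UAG,UGA -> pick first = UAA

Answer: mRNA: AUGGUAAGAUGCUAA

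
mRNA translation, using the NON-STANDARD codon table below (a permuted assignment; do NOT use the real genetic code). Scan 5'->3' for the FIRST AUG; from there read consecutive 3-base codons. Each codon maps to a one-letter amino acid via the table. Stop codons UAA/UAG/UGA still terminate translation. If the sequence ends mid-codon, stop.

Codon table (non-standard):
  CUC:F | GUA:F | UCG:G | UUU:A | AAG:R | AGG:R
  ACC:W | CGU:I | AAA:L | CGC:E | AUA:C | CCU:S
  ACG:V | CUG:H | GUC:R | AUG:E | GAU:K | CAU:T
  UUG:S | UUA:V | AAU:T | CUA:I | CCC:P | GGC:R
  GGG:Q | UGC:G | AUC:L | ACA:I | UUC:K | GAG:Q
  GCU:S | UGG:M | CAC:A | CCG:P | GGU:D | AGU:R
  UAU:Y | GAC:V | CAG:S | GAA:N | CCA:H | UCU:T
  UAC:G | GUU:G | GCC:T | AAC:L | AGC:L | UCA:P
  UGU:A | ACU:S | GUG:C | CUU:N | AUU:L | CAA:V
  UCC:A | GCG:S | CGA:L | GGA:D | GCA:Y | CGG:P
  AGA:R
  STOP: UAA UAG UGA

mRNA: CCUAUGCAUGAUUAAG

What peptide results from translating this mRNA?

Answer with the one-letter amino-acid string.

start AUG at pos 3
pos 3: AUG -> E; peptide=E
pos 6: CAU -> T; peptide=ET
pos 9: GAU -> K; peptide=ETK
pos 12: UAA -> STOP

Answer: ETK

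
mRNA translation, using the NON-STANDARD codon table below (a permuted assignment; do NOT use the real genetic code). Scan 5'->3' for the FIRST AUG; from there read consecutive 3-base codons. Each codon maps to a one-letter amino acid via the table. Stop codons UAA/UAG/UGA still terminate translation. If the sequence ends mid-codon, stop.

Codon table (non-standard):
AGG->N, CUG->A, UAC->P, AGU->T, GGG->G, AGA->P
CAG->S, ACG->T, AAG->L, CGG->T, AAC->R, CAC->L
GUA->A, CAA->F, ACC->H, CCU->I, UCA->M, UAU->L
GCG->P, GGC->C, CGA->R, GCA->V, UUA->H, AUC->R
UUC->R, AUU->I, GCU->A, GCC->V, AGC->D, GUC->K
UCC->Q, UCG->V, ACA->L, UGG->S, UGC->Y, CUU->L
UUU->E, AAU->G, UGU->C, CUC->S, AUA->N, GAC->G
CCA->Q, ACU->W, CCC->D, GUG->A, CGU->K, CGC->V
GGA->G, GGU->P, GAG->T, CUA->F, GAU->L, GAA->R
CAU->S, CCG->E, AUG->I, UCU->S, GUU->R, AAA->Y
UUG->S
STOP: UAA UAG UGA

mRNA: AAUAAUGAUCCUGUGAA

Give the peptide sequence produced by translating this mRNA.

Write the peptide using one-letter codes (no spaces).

start AUG at pos 4
pos 4: AUG -> I; peptide=I
pos 7: AUC -> R; peptide=IR
pos 10: CUG -> A; peptide=IRA
pos 13: UGA -> STOP

Answer: IRA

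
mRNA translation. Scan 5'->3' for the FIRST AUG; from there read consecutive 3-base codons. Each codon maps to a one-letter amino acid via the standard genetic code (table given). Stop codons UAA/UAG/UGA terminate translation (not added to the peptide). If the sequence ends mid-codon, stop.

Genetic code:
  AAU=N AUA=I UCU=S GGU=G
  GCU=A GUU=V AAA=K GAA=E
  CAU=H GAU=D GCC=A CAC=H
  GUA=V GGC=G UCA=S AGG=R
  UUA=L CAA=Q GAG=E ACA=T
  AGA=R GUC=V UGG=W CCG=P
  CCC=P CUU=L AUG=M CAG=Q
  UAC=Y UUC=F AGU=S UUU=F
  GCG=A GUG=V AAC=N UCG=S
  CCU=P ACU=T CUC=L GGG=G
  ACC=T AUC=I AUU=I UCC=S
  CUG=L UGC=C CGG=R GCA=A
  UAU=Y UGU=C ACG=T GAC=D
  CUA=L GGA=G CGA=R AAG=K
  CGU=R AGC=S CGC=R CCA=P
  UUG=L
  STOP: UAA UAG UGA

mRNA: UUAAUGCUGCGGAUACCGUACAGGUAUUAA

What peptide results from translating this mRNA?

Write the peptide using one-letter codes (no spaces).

start AUG at pos 3
pos 3: AUG -> M; peptide=M
pos 6: CUG -> L; peptide=ML
pos 9: CGG -> R; peptide=MLR
pos 12: AUA -> I; peptide=MLRI
pos 15: CCG -> P; peptide=MLRIP
pos 18: UAC -> Y; peptide=MLRIPY
pos 21: AGG -> R; peptide=MLRIPYR
pos 24: UAU -> Y; peptide=MLRIPYRY
pos 27: UAA -> STOP

Answer: MLRIPYRY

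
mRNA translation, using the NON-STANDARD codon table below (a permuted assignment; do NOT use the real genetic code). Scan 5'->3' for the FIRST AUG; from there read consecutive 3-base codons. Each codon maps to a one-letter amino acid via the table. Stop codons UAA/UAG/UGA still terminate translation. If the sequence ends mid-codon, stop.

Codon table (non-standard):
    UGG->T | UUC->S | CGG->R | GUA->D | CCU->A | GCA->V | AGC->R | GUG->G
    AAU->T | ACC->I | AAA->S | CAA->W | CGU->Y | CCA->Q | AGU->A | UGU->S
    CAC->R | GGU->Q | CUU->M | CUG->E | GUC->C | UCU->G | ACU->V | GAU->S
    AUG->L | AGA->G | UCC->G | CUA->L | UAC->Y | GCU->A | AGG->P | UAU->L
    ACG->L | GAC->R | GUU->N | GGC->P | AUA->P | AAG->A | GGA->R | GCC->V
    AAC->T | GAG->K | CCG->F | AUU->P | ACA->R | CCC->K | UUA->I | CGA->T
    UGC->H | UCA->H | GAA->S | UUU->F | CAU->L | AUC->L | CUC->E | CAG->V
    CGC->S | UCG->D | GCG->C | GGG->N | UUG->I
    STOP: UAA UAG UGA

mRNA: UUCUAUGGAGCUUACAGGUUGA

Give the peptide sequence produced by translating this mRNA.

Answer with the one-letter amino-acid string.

Answer: LKMRQ

Derivation:
start AUG at pos 4
pos 4: AUG -> L; peptide=L
pos 7: GAG -> K; peptide=LK
pos 10: CUU -> M; peptide=LKM
pos 13: ACA -> R; peptide=LKMR
pos 16: GGU -> Q; peptide=LKMRQ
pos 19: UGA -> STOP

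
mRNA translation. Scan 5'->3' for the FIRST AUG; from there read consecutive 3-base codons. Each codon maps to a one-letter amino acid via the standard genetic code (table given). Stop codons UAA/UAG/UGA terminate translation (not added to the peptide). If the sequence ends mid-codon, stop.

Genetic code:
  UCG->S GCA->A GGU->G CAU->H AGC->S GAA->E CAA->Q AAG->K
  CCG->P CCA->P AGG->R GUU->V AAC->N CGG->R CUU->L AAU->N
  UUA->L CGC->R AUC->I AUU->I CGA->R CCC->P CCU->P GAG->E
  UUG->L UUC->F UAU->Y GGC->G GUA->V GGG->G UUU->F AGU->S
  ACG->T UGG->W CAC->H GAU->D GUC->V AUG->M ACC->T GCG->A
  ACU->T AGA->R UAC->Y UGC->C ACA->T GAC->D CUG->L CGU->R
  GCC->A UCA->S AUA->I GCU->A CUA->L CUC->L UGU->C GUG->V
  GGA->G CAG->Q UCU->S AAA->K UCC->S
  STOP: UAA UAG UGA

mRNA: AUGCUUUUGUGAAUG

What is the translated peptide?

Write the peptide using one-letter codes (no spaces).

Answer: MLL

Derivation:
start AUG at pos 0
pos 0: AUG -> M; peptide=M
pos 3: CUU -> L; peptide=ML
pos 6: UUG -> L; peptide=MLL
pos 9: UGA -> STOP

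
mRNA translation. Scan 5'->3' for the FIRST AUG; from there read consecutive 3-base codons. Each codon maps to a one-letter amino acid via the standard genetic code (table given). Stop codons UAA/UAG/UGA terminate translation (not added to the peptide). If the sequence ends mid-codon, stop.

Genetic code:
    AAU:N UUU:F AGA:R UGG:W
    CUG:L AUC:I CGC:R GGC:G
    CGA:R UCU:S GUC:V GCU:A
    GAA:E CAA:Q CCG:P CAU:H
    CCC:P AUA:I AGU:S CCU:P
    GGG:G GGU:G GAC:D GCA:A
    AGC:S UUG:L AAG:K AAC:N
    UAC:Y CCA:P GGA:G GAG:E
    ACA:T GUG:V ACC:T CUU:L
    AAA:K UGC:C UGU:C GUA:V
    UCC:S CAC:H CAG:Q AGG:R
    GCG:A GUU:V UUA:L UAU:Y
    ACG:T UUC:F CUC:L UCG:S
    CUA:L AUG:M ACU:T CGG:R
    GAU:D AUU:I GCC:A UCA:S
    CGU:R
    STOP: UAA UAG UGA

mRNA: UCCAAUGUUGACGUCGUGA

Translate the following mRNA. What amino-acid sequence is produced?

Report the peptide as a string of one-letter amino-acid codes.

Answer: MLTS

Derivation:
start AUG at pos 4
pos 4: AUG -> M; peptide=M
pos 7: UUG -> L; peptide=ML
pos 10: ACG -> T; peptide=MLT
pos 13: UCG -> S; peptide=MLTS
pos 16: UGA -> STOP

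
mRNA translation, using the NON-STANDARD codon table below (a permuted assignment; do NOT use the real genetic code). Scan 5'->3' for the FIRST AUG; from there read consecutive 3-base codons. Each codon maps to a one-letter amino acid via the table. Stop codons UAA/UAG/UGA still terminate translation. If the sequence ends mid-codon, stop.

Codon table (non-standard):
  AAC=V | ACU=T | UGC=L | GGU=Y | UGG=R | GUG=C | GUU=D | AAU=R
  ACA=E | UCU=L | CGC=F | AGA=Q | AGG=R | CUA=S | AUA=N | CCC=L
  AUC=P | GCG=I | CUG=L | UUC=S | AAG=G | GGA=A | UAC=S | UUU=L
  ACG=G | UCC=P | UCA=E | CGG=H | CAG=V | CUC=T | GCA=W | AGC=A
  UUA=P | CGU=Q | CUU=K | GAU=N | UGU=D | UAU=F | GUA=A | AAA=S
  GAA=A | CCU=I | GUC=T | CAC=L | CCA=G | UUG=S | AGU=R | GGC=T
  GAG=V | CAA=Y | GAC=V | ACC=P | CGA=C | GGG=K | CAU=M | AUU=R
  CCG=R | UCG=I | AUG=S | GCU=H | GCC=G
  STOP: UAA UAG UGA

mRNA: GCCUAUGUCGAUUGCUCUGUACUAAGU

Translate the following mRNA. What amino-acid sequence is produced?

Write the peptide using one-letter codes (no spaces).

Answer: SIRHLS

Derivation:
start AUG at pos 4
pos 4: AUG -> S; peptide=S
pos 7: UCG -> I; peptide=SI
pos 10: AUU -> R; peptide=SIR
pos 13: GCU -> H; peptide=SIRH
pos 16: CUG -> L; peptide=SIRHL
pos 19: UAC -> S; peptide=SIRHLS
pos 22: UAA -> STOP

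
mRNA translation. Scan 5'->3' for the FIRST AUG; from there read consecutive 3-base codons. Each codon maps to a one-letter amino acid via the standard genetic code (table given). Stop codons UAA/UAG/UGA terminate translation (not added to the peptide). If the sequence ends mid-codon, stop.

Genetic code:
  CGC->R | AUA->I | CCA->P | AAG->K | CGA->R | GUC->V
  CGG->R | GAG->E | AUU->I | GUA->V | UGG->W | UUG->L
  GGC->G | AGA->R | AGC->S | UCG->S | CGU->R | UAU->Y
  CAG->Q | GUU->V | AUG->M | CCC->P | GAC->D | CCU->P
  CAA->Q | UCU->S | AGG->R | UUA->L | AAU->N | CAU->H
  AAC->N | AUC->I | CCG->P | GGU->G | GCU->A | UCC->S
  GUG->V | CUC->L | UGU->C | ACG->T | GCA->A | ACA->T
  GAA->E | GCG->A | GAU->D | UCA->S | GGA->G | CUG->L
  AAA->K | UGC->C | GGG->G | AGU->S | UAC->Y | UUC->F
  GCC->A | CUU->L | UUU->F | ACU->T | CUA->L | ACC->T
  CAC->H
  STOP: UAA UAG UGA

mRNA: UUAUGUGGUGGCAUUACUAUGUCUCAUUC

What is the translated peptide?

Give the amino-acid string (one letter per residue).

Answer: MWWHYYVSF

Derivation:
start AUG at pos 2
pos 2: AUG -> M; peptide=M
pos 5: UGG -> W; peptide=MW
pos 8: UGG -> W; peptide=MWW
pos 11: CAU -> H; peptide=MWWH
pos 14: UAC -> Y; peptide=MWWHY
pos 17: UAU -> Y; peptide=MWWHYY
pos 20: GUC -> V; peptide=MWWHYYV
pos 23: UCA -> S; peptide=MWWHYYVS
pos 26: UUC -> F; peptide=MWWHYYVSF
pos 29: only 0 nt remain (<3), stop (end of mRNA)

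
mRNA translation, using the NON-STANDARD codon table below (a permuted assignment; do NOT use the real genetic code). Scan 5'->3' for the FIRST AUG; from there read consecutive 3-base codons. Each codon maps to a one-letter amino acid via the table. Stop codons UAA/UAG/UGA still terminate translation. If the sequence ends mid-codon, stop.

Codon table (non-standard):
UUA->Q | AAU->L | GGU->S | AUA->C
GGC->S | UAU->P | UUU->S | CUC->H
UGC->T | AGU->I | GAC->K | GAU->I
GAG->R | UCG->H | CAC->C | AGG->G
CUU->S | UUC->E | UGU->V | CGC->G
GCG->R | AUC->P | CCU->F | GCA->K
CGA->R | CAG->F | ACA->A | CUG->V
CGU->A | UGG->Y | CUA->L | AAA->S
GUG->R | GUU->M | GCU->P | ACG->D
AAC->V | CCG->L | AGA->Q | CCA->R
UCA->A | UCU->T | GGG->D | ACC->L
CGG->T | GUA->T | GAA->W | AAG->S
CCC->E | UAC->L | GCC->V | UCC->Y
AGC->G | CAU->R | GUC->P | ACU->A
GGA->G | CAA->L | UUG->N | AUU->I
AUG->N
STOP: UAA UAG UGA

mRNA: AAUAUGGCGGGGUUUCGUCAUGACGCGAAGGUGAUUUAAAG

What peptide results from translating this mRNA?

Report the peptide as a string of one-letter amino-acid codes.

Answer: NRDSARKRSRI

Derivation:
start AUG at pos 3
pos 3: AUG -> N; peptide=N
pos 6: GCG -> R; peptide=NR
pos 9: GGG -> D; peptide=NRD
pos 12: UUU -> S; peptide=NRDS
pos 15: CGU -> A; peptide=NRDSA
pos 18: CAU -> R; peptide=NRDSAR
pos 21: GAC -> K; peptide=NRDSARK
pos 24: GCG -> R; peptide=NRDSARKR
pos 27: AAG -> S; peptide=NRDSARKRS
pos 30: GUG -> R; peptide=NRDSARKRSR
pos 33: AUU -> I; peptide=NRDSARKRSRI
pos 36: UAA -> STOP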